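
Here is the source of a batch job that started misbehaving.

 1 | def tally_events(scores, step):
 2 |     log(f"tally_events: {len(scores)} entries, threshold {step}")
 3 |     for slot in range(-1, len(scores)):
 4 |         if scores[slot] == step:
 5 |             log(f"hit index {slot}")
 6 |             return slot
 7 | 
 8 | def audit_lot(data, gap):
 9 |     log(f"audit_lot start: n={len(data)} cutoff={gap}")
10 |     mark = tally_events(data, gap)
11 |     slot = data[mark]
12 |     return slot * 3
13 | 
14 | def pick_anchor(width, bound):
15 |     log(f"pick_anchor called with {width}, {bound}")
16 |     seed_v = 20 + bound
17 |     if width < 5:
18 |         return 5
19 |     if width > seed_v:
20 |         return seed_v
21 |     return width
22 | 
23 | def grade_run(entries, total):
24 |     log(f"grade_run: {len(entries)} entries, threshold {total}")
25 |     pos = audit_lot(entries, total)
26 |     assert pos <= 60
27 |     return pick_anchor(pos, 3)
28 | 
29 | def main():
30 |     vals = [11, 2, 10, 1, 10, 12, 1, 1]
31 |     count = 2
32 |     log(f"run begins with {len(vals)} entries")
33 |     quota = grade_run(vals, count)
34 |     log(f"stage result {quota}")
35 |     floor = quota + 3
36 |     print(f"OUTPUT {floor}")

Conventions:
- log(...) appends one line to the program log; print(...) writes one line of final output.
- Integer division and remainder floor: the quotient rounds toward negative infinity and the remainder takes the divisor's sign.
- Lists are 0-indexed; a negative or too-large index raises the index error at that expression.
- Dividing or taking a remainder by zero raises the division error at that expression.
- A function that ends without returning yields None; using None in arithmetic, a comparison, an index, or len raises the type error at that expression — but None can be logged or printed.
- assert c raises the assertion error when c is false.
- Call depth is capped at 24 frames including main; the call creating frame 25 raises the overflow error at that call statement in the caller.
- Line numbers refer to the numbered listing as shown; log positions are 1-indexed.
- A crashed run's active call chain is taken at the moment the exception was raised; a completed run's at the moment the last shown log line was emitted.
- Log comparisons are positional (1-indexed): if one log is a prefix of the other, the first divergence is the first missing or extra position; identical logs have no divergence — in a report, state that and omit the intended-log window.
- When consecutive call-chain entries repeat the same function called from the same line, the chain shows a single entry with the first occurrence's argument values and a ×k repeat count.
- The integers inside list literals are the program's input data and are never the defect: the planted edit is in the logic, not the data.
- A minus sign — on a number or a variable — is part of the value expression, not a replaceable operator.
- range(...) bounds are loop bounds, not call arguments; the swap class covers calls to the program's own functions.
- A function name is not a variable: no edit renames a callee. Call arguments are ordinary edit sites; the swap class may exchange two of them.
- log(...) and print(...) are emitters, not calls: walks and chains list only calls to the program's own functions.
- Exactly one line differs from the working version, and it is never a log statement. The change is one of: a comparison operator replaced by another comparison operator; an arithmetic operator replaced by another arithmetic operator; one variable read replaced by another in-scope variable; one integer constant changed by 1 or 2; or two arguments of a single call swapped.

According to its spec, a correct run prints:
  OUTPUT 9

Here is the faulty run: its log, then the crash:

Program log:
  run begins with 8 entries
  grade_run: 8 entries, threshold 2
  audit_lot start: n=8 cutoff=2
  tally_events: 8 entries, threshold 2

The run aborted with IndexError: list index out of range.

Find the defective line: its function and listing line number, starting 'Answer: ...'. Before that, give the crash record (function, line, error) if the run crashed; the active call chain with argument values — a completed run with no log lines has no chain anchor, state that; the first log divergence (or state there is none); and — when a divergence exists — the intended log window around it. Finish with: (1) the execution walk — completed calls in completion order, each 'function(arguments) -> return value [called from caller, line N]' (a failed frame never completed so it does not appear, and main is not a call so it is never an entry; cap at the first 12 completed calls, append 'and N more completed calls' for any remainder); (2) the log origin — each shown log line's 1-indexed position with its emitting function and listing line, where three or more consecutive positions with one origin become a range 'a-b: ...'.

Answer: the defect is in tally_events at line 3.
The tell: After 4 matching log lines the faulty run goes silent, while the working version continues with 'hit index 1'.
Crash: tally_events, line 4, IndexError.
Call chain: main -> grade_run([11, 2, 10, 1, 10, 12, 1, 1], 2) (called at line 33) -> audit_lot([11, 2, 10, 1, 10, 12, 1, 1], 2) (called at line 25) -> tally_events([11, 2, 10, 1, 10, 12, 1, 1], 2) (called at line 10).
First divergence: position 5 — after 4 matching lines the faulty run goes silent; intended next line 'hit index 1'.
Intended log window:
  3: audit_lot start: n=8 cutoff=2
  4: tally_events: 8 entries, threshold 2
  5: hit index 1
  6: pick_anchor called with 6, 3
Execution walk:
  (no call completed)
Origin of each log line:
  1: logged in main at line 32
  2: logged in grade_run at line 24
  3: logged in audit_lot at line 9
  4: logged in tally_events at line 2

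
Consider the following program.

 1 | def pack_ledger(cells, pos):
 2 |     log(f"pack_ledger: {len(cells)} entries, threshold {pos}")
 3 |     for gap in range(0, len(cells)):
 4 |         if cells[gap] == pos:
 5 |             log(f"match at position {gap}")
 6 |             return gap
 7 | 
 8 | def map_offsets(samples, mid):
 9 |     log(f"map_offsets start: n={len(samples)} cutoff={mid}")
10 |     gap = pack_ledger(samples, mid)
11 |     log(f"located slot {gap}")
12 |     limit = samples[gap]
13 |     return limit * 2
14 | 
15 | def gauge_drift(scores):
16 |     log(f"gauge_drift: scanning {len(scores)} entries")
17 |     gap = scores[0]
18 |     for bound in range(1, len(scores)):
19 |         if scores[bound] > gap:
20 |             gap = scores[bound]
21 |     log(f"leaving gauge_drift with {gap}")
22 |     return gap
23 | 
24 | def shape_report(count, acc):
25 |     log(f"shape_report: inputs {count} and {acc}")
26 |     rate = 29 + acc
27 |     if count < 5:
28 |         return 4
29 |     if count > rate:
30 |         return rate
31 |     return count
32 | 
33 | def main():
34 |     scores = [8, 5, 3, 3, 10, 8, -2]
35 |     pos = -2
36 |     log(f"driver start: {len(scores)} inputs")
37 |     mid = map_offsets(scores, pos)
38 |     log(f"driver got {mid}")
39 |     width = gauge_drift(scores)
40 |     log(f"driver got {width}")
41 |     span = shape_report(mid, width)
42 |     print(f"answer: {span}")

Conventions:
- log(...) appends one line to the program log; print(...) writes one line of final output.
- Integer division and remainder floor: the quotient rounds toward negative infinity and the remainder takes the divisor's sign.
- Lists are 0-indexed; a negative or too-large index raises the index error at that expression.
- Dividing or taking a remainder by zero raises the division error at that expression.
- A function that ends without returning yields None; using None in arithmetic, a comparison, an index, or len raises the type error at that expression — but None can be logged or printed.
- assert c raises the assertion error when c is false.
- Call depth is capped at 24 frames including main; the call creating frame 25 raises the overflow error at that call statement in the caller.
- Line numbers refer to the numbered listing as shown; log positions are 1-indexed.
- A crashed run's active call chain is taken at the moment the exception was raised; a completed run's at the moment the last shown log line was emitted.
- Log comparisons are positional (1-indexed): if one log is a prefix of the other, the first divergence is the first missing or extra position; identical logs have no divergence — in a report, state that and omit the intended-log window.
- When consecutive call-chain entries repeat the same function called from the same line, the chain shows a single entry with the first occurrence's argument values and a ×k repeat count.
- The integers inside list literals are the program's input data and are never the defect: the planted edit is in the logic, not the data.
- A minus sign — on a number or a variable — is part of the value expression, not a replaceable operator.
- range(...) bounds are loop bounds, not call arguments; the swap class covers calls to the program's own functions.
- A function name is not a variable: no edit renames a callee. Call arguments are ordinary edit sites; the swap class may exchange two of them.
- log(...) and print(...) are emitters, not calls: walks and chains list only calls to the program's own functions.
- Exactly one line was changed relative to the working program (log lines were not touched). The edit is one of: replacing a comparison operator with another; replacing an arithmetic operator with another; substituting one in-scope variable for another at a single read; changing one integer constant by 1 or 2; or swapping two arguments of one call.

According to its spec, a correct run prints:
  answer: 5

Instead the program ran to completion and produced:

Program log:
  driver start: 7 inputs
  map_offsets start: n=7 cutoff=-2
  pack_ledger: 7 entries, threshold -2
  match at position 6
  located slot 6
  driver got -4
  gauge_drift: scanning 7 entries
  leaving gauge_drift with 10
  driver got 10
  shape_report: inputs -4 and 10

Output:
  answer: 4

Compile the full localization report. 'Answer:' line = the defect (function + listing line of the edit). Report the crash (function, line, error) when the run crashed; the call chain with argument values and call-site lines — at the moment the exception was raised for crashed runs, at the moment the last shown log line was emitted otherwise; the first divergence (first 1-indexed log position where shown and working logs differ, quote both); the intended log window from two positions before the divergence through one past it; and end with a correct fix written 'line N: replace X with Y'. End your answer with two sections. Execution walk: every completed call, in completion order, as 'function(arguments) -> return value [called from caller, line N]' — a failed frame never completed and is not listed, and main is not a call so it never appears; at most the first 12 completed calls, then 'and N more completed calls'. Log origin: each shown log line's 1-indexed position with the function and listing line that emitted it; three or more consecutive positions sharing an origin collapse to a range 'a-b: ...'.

Answer: the defect is in shape_report at line 28.
Core observation: No log line changed; the fault shows up purely in the output.
Call chain: main -> shape_report(-4, 10) (called at line 41).
First divergence: none (the log streams are identical).
Execution walk:
  pack_ledger([8, 5, 3, 3, 10, 8, -2], -2) -> 6  [called from map_offsets, line 10]
  map_offsets([8, 5, 3, 3, 10, 8, -2], -2) -> -4  [called from main, line 37]
  gauge_drift([8, 5, 3, 3, 10, 8, -2]) -> 10  [called from main, line 39]
  shape_report(-4, 10) -> 4  [called from main, line 41]
Origin of each log line:
  1: from main, line 36
  2: from map_offsets, line 9
  3: from pack_ledger, line 2
  4: from pack_ledger, line 5
  5: from map_offsets, line 11
  6: from main, line 38
  7: from gauge_drift, line 16
  8: from gauge_drift, line 21
  9: from main, line 40
  10: from shape_report, line 25
A correct fix: line 28: replace `4` with `5`.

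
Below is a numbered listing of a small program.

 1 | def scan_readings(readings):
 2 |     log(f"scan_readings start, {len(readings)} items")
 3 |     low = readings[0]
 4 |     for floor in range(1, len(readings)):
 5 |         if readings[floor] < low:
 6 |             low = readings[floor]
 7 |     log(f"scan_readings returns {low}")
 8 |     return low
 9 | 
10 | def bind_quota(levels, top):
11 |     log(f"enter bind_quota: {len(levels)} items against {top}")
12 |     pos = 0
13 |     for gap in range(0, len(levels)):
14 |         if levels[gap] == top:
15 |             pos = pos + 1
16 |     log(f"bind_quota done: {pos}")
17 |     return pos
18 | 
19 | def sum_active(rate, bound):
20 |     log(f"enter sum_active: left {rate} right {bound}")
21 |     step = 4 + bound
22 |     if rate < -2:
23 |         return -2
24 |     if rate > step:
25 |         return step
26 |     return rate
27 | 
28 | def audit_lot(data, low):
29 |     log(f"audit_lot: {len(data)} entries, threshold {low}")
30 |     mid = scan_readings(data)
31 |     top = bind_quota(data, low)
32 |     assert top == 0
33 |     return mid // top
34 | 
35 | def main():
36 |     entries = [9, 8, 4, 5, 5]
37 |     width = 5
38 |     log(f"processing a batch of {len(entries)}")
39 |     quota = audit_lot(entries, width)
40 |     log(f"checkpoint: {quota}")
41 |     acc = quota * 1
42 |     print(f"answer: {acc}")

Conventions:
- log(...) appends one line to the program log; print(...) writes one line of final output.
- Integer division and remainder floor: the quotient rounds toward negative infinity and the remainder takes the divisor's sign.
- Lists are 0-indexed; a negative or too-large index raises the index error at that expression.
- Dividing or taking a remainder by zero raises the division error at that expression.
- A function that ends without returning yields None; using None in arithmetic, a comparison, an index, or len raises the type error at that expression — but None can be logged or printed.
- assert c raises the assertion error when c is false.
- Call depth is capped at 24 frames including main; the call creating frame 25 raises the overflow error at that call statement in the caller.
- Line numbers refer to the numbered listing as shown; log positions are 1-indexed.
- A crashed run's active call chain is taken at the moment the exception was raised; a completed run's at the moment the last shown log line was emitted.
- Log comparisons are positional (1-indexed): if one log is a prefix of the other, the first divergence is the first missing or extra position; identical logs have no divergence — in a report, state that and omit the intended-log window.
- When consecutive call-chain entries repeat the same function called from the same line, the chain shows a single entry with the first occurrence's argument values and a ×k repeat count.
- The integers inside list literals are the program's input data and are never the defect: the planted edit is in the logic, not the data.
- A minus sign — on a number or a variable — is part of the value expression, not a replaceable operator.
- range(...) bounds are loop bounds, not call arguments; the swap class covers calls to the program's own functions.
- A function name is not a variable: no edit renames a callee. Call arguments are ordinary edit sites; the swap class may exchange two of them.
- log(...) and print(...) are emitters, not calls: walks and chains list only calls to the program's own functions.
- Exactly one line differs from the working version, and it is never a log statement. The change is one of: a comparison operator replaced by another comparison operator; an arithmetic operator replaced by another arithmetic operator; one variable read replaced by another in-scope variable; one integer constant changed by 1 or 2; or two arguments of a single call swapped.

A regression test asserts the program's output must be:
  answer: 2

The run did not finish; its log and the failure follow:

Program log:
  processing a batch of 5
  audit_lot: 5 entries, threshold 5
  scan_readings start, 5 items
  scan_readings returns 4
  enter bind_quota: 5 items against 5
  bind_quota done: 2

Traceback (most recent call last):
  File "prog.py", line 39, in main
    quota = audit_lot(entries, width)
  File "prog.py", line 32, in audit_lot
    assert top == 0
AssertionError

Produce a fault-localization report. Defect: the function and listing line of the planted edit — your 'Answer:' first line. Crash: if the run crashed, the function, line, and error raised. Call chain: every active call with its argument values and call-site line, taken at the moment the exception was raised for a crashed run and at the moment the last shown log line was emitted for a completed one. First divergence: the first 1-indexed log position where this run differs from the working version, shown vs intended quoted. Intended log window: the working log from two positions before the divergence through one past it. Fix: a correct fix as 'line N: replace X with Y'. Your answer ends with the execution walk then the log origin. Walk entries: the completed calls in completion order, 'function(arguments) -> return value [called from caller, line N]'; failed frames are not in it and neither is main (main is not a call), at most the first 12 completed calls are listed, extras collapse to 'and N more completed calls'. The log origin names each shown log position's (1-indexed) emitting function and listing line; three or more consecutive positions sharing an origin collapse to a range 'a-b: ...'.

Answer: the defect is in audit_lot at line 32.
Key observation: A complete run would log 'checkpoint: 2' next, but this one stopped at 6 lines.
Crash: audit_lot, line 32, AssertionError.
Call chain: main -> audit_lot([9, 8, 4, 5, 5], 5) (called at line 39).
First divergence: position 7 (shown log ended at 6 lines; the working version continues: 'checkpoint: 2').
Intended log window:
  5: enter bind_quota: 5 items against 5
  6: bind_quota done: 2
  7: checkpoint: 2
Execution walk:
  scan_readings([9, 8, 4, 5, 5]) -> 4  [called from audit_lot, line 30]
  bind_quota([9, 8, 4, 5, 5], 5) -> 2  [called from audit_lot, line 31]
Log line origins:
  1 — main, line 38
  2 — audit_lot, line 29
  3 — scan_readings, line 2
  4 — scan_readings, line 7
  5 — bind_quota, line 11
  6 — bind_quota, line 16
A correct fix: line 32: replace `==` with `>`.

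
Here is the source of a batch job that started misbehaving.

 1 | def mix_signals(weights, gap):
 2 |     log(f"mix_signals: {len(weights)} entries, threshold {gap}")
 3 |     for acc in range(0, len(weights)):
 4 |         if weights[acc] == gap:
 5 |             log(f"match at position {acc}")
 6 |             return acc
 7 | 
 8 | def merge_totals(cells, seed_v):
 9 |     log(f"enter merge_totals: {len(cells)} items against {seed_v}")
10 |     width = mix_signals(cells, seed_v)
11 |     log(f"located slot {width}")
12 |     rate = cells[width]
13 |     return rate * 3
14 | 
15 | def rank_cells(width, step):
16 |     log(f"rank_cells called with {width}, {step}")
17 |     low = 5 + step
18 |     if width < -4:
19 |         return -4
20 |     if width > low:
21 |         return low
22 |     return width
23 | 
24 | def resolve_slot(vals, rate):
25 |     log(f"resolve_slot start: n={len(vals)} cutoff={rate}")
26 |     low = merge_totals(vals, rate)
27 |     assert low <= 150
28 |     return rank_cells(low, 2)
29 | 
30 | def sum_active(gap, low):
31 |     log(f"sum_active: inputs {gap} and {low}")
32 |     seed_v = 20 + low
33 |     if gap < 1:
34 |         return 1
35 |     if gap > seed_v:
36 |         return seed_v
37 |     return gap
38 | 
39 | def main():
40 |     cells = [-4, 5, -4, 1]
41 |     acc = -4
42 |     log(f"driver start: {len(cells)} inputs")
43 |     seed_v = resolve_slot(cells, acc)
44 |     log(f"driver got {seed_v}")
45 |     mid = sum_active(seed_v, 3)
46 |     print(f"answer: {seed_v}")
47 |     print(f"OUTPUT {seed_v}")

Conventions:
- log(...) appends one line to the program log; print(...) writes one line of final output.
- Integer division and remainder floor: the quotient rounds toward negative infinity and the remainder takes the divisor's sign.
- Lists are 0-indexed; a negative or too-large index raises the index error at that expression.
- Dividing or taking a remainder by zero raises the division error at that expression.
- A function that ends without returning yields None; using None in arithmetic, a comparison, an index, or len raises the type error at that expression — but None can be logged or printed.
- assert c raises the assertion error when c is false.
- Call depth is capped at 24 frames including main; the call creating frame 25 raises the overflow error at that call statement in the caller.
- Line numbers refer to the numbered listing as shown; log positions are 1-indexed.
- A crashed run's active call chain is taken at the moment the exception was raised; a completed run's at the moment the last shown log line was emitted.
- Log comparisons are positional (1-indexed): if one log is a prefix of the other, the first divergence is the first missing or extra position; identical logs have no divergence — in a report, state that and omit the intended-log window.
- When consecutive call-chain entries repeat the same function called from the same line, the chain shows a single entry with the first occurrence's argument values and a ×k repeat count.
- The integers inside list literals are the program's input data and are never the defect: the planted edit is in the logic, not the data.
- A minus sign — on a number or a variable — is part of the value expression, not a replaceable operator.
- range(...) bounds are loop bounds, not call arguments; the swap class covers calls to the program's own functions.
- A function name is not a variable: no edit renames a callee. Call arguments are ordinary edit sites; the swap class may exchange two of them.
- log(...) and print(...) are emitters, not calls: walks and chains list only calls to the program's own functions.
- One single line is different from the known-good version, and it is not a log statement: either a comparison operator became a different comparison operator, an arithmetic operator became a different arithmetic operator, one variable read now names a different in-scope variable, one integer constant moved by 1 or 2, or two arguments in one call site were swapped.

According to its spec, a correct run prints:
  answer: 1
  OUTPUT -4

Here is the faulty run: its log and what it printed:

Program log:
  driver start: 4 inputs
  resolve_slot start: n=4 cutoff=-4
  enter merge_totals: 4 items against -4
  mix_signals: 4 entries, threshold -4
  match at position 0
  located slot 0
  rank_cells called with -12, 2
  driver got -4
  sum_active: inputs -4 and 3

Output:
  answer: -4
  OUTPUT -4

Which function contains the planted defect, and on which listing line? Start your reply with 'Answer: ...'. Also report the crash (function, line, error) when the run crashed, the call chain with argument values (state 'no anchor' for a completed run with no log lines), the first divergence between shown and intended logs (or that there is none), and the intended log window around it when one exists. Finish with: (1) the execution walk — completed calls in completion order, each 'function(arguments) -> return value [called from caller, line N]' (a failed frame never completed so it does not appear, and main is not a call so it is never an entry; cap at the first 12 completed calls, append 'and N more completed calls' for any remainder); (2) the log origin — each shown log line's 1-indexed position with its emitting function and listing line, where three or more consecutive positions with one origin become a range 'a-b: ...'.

Answer: the defect is in main at line 46.
Key observation: Nothing in the log betrays the bug — only the output does.
Call chain: main -> sum_active(-4, 3) (called at line 45).
First divergence: none; the two logs match at every position.
Execution walk:
  mix_signals([-4, 5, -4, 1], -4) -> 0  [called from merge_totals, line 10]
  merge_totals([-4, 5, -4, 1], -4) -> -12  [called from resolve_slot, line 26]
  rank_cells(-12, 2) -> -4  [called from resolve_slot, line 28]
  resolve_slot([-4, 5, -4, 1], -4) -> -4  [called from main, line 43]
  sum_active(-4, 3) -> 1  [called from main, line 45]
Log line origins:
  1 — main, line 42
  2 — resolve_slot, line 25
  3 — merge_totals, line 9
  4 — mix_signals, line 2
  5 — mix_signals, line 5
  6 — merge_totals, line 11
  7 — rank_cells, line 16
  8 — main, line 44
  9 — sum_active, line 31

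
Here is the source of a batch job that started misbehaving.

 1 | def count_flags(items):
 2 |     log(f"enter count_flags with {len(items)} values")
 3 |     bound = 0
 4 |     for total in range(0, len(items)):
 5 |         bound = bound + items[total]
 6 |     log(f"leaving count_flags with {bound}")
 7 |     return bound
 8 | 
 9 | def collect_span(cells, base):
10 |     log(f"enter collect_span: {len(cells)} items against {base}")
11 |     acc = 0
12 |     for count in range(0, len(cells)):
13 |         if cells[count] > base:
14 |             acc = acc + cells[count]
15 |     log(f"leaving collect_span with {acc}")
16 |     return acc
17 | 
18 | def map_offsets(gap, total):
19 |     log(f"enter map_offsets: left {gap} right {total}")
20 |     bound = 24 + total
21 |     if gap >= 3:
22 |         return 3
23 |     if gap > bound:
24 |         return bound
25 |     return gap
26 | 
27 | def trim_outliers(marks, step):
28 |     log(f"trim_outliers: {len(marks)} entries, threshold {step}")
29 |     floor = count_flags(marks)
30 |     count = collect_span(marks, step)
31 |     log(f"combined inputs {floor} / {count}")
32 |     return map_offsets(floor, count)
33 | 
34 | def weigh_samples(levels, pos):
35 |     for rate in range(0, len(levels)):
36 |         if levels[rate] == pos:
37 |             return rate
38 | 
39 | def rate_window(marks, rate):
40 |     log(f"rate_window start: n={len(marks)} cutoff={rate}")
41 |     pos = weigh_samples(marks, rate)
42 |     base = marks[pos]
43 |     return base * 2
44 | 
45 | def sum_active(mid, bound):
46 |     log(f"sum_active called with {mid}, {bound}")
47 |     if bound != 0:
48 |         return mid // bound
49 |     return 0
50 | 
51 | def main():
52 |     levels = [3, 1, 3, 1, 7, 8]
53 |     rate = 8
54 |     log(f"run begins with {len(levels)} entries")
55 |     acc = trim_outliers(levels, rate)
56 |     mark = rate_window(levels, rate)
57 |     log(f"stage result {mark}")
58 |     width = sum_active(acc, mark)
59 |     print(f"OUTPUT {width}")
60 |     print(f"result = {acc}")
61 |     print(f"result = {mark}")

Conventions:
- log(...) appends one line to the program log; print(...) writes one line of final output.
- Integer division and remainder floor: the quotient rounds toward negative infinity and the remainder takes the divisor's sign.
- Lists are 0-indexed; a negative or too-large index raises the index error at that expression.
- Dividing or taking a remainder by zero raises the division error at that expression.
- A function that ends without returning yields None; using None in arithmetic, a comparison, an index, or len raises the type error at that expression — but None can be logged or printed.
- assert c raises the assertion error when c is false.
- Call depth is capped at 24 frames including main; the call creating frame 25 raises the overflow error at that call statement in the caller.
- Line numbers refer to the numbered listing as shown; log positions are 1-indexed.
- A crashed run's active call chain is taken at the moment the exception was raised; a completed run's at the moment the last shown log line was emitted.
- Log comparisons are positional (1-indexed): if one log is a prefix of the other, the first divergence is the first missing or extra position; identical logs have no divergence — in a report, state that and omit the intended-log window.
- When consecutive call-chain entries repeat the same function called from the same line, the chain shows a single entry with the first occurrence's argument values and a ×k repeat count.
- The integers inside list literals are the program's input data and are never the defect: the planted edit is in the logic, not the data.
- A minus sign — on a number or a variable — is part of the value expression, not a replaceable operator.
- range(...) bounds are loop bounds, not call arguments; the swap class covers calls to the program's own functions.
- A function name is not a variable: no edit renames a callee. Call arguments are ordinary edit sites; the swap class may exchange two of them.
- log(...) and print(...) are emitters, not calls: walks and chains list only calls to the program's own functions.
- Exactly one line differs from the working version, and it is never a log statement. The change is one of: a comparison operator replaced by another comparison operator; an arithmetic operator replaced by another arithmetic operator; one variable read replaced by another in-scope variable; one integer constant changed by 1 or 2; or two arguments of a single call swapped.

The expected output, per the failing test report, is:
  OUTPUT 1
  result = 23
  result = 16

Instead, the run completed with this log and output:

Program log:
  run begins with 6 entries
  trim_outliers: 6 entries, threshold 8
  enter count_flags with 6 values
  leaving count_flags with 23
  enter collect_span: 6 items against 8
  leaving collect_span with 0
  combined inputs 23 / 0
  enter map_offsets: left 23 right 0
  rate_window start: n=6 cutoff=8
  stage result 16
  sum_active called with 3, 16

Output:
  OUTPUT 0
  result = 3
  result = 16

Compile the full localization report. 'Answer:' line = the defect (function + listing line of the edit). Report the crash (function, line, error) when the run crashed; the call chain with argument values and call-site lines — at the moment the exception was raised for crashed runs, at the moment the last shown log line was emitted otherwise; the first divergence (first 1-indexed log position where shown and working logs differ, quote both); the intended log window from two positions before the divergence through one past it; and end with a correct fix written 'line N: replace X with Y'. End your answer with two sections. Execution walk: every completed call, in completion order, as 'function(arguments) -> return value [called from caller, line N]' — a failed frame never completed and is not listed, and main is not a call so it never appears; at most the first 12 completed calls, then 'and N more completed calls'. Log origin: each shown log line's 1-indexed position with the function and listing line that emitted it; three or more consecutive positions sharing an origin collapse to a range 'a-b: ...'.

Answer: the defect is in map_offsets at line 21.
Key observation: Everything matches until log position 11, which reads 'sum_active called with 3, 16' in place of 'sum_active called with 23, 16'.
Call chain: main -> sum_active(3, 16) (called at line 58).
First divergence: at position 11 the run shows 'sum_active called with 3, 16' where the working version logs 'sum_active called with 23, 16'.
Intended log window:
  9: rate_window start: n=6 cutoff=8
  10: stage result 16
  11: sum_active called with 23, 16
Execution walk:
  count_flags([3, 1, 3, 1, 7, 8]) -> 23  [called from trim_outliers, line 29]
  collect_span([3, 1, 3, 1, 7, 8], 8) -> 0  [called from trim_outliers, line 30]
  map_offsets(23, 0) -> 3  [called from trim_outliers, line 32]
  trim_outliers([3, 1, 3, 1, 7, 8], 8) -> 3  [called from main, line 55]
  weigh_samples([3, 1, 3, 1, 7, 8], 8) -> 5  [called from rate_window, line 41]
  rate_window([3, 1, 3, 1, 7, 8], 8) -> 16  [called from main, line 56]
  sum_active(3, 16) -> 0  [called from main, line 58]
Log line origins:
  1: logged in main at line 54
  2: logged in trim_outliers at line 28
  3: logged in count_flags at line 2
  4: logged in count_flags at line 6
  5: logged in collect_span at line 10
  6: logged in collect_span at line 15
  7: logged in trim_outliers at line 31
  8: logged in map_offsets at line 19
  9: logged in rate_window at line 40
  10: logged in main at line 57
  11: logged in sum_active at line 46
A correct fix: line 21: replace `>=` with `<`.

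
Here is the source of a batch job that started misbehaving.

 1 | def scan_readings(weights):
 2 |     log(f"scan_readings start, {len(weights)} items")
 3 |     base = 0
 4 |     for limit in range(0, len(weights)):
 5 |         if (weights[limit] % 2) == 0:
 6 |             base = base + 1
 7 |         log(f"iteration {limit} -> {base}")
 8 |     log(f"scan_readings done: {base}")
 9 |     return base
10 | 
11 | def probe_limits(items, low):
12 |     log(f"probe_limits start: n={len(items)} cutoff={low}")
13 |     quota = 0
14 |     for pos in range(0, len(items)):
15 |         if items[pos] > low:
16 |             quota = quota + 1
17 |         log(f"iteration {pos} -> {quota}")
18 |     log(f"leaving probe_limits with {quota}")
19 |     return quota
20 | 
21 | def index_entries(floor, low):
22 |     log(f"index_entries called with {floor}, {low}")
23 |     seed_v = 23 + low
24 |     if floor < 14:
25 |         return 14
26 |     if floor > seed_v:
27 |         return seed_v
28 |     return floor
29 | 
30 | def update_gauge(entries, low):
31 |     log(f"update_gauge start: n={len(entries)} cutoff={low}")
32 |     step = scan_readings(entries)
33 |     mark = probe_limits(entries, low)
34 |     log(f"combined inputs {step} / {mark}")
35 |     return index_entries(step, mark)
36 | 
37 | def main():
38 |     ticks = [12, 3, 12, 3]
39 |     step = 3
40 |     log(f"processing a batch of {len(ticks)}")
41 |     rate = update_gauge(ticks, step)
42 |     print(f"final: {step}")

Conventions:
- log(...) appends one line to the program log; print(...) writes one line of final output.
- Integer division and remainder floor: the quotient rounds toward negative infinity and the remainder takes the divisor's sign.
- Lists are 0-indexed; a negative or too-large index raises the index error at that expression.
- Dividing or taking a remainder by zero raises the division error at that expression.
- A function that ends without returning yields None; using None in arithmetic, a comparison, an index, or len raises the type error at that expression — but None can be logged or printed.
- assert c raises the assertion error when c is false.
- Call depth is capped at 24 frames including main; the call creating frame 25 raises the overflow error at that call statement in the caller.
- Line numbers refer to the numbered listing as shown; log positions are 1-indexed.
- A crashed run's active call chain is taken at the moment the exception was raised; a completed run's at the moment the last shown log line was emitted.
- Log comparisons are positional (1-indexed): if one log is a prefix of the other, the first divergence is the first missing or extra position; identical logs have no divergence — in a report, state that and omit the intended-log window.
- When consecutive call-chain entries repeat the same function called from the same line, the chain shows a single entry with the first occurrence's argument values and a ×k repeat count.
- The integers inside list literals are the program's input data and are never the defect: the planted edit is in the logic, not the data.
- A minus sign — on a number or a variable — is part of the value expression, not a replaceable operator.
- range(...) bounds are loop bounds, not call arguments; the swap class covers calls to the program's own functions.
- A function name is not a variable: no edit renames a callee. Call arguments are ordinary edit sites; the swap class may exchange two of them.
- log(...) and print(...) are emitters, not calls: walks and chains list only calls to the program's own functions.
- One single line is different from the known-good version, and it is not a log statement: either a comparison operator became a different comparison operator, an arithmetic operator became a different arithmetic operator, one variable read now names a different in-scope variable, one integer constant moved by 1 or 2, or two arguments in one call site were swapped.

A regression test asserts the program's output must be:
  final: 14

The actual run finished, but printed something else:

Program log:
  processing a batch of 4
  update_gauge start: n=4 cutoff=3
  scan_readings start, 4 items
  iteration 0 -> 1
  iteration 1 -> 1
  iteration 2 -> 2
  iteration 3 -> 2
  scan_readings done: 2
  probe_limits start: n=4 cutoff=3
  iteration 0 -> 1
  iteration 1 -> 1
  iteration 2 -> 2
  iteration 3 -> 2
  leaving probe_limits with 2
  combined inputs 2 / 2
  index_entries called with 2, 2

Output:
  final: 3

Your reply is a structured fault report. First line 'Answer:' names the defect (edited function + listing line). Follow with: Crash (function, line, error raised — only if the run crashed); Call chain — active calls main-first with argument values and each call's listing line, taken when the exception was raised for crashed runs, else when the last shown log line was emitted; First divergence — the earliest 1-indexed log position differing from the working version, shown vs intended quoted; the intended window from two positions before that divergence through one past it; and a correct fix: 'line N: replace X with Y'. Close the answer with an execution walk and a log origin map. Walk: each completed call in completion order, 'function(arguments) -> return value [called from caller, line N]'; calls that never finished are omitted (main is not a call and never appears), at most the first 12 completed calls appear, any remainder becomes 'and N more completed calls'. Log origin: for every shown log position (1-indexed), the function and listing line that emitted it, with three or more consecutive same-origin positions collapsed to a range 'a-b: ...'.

Answer: the defect is in main at line 42.
Key fact: The two runs log identically and part ways only at the printed values.
Call chain: main -> update_gauge([12, 3, 12, 3], 3) (called at line 41) -> index_entries(2, 2) (called at line 35).
First divergence: none; the two logs match at every position.
Execution walk:
  scan_readings([12, 3, 12, 3]) -> 2  [called from update_gauge, line 32]
  probe_limits([12, 3, 12, 3], 3) -> 2  [called from update_gauge, line 33]
  index_entries(2, 2) -> 14  [called from update_gauge, line 35]
  update_gauge([12, 3, 12, 3], 3) -> 14  [called from main, line 41]
Log line origins:
  1 — main, line 40
  2 — update_gauge, line 31
  3 — scan_readings, line 2
  4-7 — scan_readings, line 7
  8 — scan_readings, line 8
  9 — probe_limits, line 12
  10-13 — probe_limits, line 17
  14 — probe_limits, line 18
  15 — update_gauge, line 34
  16 — index_entries, line 22
A correct fix: line 42: replace `step` with `rate`.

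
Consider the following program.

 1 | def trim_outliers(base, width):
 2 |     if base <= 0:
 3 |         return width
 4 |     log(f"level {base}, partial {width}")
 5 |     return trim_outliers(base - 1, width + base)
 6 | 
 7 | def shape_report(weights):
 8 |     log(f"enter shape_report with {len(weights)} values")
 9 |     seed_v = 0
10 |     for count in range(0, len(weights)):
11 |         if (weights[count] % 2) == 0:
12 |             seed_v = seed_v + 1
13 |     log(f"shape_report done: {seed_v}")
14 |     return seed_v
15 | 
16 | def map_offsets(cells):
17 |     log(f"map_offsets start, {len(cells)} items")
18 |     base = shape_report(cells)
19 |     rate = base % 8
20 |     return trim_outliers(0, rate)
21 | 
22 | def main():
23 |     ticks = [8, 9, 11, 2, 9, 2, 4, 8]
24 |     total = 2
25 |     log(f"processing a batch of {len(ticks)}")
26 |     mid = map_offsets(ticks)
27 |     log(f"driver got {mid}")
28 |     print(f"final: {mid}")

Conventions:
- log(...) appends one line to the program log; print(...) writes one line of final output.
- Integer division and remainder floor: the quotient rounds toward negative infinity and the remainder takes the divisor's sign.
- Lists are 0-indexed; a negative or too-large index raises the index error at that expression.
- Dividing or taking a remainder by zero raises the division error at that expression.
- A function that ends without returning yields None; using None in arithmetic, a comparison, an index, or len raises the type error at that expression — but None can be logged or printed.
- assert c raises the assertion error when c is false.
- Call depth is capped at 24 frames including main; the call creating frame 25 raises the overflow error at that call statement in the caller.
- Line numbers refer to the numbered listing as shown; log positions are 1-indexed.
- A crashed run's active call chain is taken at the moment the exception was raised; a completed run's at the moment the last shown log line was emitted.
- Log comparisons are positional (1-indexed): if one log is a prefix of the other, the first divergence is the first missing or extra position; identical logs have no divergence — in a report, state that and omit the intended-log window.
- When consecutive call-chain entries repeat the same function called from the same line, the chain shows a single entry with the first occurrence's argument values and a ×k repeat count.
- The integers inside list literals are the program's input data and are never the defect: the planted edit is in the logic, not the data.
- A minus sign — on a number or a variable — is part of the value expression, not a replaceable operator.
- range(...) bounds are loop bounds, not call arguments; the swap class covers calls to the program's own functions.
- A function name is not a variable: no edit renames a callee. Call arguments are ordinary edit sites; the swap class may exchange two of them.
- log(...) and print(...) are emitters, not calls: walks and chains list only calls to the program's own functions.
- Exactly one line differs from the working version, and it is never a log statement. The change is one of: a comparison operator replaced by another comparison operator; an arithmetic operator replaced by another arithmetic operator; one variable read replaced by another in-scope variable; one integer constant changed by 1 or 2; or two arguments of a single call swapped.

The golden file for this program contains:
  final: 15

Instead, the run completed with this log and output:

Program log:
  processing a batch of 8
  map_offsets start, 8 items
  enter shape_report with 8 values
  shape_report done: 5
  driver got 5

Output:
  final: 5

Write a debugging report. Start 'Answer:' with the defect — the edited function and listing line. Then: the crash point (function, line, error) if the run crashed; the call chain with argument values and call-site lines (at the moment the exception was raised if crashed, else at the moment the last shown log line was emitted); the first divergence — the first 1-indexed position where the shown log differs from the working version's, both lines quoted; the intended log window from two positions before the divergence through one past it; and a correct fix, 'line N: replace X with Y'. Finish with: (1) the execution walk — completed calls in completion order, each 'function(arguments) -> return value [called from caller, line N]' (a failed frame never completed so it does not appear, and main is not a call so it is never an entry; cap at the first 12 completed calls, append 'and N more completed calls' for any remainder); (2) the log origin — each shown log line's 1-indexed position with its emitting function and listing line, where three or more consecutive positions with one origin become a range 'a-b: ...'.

Answer: the defect is in map_offsets at line 20.
The tell: Everything matches until log position 5, which reads 'driver got 5' in place of 'level 5, partial 0'.
Call chain: main.
First divergence: position 5 — the shown line 'driver got 5' should read 'level 5, partial 0'.
Intended log window:
  3: enter shape_report with 8 values
  4: shape_report done: 5
  5: level 5, partial 0
  6: level 4, partial 5
Execution walk:
  shape_report([8, 9, 11, 2, 9, 2, 4, 8]) -> 5  [called from map_offsets, line 18]
  trim_outliers(0, 5) -> 5  [called from map_offsets, line 20]
  map_offsets([8, 9, 11, 2, 9, 2, 4, 8]) -> 5  [called from main, line 26]
Origin of each log line:
  1: emitted by main (line 25)
  2: emitted by map_offsets (line 17)
  3: emitted by shape_report (line 8)
  4: emitted by shape_report (line 13)
  5: emitted by main (line 27)
A correct fix: line 20: replace `trim_outliers(0, rate)` with `trim_outliers(rate, 0)`.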